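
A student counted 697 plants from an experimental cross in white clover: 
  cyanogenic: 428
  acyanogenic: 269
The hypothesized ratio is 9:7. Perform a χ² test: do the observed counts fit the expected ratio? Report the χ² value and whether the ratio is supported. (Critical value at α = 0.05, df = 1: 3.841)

Under the 9:7 hypothesis (Σ ratio = 16, N = 697):
  cyanogenic: 697 × 9/16 = 392.0625
  acyanogenic: 697 × 7/16 = 304.9375
χ² = Σ (O − E)² / E
  cyanogenic: (428 − 392.0625)² / 392.0625 = 3.2941
  acyanogenic: (269 − 304.9375)² / 304.9375 = 4.2353
χ² = 3.2941 + 4.2353 = 7.5294 ≈ 7.529
Degrees of freedom = 2 − 1 = 1; critical value at α = 0.05 is 3.841.
Since 7.529 > 3.841, we reject the null hypothesis — the data do not fit the 9:7 ratio.

7.529; not consistent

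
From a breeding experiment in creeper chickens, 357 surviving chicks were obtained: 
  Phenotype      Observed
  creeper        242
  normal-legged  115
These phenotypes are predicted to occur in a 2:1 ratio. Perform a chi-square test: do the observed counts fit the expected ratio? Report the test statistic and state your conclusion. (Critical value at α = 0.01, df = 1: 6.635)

Total ratio parts = 3. Expected numbers out of 357:
  creeper: 357 × 2/3 = 238
  normal-legged: 357 × 1/3 = 119
χ² = Σ (O − E)² / E
  creeper: (242 − 238)² / 238 = 0.0672
  normal-legged: (115 − 119)² / 119 = 0.1345
χ² = 0.0672 + 0.1345 = 0.2017 ≈ 0.202
Degrees of freedom = 2 − 1 = 1; critical value at α = 0.01 is 6.635.
Since 0.202 < 6.635, we fail to reject the null hypothesis — the data are consistent with the 2:1 ratio.

0.202; consistent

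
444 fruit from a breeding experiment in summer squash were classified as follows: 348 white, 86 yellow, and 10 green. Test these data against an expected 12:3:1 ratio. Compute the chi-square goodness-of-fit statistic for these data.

Under the 12:3:1 hypothesis (Σ ratio = 16, N = 444):
  white: 444 × 12/16 = 333
  yellow: 444 × 3/16 = 83.25
  green: 444 × 1/16 = 27.75
χ² = Σ (O − E)² / E
  white: (348 − 333)² / 333 = 0.6757
  yellow: (86 − 83.25)² / 83.25 = 0.0908
  green: (10 − 27.75)² / 27.75 = 11.3536
χ² = 0.6757 + 0.0908 + 11.3536 = 12.1201 ≈ 12.120

12.120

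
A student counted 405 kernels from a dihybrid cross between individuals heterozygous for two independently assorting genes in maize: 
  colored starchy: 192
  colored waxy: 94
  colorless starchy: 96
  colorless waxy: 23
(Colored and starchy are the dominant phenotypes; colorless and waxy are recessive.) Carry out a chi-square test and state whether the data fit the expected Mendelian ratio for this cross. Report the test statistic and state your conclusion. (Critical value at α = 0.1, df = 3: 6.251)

A dihybrid F₂ with independent assortment and complete dominance at both loci gives a 9:3:3:1 phenotypic ratio.
Under the 9:3:3:1 hypothesis (Σ ratio = 16, N = 405):
  colored starchy: 405 × 9/16 = 227.8125
  colored waxy: 405 × 3/16 = 75.9375
  colorless starchy: 405 × 3/16 = 75.9375
  colorless waxy: 405 × 1/16 = 25.3125
χ² = Σ (O − E)² / E
  colored starchy: (192 − 227.8125)² / 227.8125 = 5.6298
  colored waxy: (94 − 75.9375)² / 75.9375 = 4.2963
  colorless starchy: (96 − 75.9375)² / 75.9375 = 5.3005
  colorless waxy: (23 − 25.3125)² / 25.3125 = 0.2113
χ² = 5.6298 + 4.2963 + 5.3005 + 0.2113 = 15.4379 ≈ 15.438
Degrees of freedom = 4 − 1 = 3; critical value at α = 0.1 is 6.251.
Since 15.438 > 6.251, we reject the null hypothesis — the data do not fit the 9:3:3:1 ratio.

15.438; not consistent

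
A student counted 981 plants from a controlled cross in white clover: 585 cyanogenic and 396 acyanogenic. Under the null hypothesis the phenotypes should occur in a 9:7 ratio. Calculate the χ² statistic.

Total ratio parts = 16. Expected numbers out of 981:
  cyanogenic: 981 × 9/16 = 551.8125
  acyanogenic: 981 × 7/16 = 429.1875
χ² = Σ (O − E)² / E
  cyanogenic: (585 − 551.8125)² / 551.8125 = 1.9960
  acyanogenic: (396 − 429.1875)² / 429.1875 = 2.5663
χ² = 1.9960 + 2.5663 = 4.5623 ≈ 4.562

4.562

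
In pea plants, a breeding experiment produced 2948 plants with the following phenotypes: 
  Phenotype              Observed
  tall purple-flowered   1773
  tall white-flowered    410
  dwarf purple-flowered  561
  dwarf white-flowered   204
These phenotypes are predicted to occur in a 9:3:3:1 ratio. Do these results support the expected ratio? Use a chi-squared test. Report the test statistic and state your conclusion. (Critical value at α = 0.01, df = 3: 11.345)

47.047; not consistent

Total ratio parts = 16. Expected numbers out of 2948:
  tall purple-flowered: 2948 × 9/16 = 1658.25
  tall white-flowered: 2948 × 3/16 = 552.75
  dwarf purple-flowered: 2948 × 3/16 = 552.75
  dwarf white-flowered: 2948 × 1/16 = 184.25
χ² = Σ (O − E)² / E
  tall purple-flowered: (1773 − 1658.25)² / 1658.25 = 7.9406
  tall white-flowered: (410 − 552.75)² / 552.75 = 36.8658
  dwarf purple-flowered: (561 − 552.75)² / 552.75 = 0.1231
  dwarf white-flowered: (204 − 184.25)² / 184.25 = 2.1170
χ² = 7.9406 + 36.8658 + 0.1231 + 2.1170 = 47.0465 ≈ 47.047
Degrees of freedom = 4 − 1 = 3; critical value at α = 0.01 is 11.345.
Since 47.047 > 11.345, we reject the null hypothesis — the data do not fit the 9:3:3:1 ratio.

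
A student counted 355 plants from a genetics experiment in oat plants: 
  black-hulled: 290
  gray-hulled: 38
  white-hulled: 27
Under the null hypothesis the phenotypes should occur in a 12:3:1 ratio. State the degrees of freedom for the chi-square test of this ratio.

A goodness-of-fit test with 3 phenotype classes has df = 3 − 1 = 2.

2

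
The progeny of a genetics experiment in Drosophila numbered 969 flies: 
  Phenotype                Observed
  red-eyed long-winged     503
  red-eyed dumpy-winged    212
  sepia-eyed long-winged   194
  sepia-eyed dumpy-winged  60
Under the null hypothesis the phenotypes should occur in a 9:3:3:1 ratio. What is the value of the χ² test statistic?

Total ratio parts = 16. Expected numbers out of 969:
  red-eyed long-winged: 969 × 9/16 = 545.0625
  red-eyed dumpy-winged: 969 × 3/16 = 181.6875
  sepia-eyed long-winged: 969 × 3/16 = 181.6875
  sepia-eyed dumpy-winged: 969 × 1/16 = 60.5625
χ² = Σ (O − E)² / E
  red-eyed long-winged: (503 − 545.0625)² / 545.0625 = 3.2460
  red-eyed dumpy-winged: (212 − 181.6875)² / 181.6875 = 5.0573
  sepia-eyed long-winged: (194 − 181.6875)² / 181.6875 = 0.8344
  sepia-eyed dumpy-winged: (60 − 60.5625)² / 60.5625 = 0.0052
χ² = 3.2460 + 5.0573 + 0.8344 + 0.0052 = 9.1429 ≈ 9.143

9.143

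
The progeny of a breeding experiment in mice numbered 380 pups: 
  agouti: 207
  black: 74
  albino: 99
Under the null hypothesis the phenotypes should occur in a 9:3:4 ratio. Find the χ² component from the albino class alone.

Expected counts for N = 380 under a 9:3:4 ratio (total parts = 16):
  agouti: 380 × 9/16 = 213.75
  black: 380 × 3/16 = 71.25
  albino: 380 × 4/16 = 95
Contribution of albino: (99 − 95)² / 95 = 0.1684

0.168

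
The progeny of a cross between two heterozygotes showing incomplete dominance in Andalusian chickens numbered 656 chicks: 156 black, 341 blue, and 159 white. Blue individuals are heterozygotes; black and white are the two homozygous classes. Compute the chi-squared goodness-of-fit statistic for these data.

1.058

With incomplete dominance, a heterozygote × heterozygote cross gives a 1:2:1 phenotypic ratio.
Expected counts for N = 656 under a 1:2:1 ratio (total parts = 4):
  black: 656 × 1/4 = 164
  blue: 656 × 2/4 = 328
  white: 656 × 1/4 = 164
χ² = Σ (O − E)² / E
  black: (156 − 164)² / 164 = 0.3902
  blue: (341 − 328)² / 328 = 0.5152
  white: (159 − 164)² / 164 = 0.1524
χ² = 0.3902 + 0.5152 + 0.1524 = 1.0578 ≈ 1.058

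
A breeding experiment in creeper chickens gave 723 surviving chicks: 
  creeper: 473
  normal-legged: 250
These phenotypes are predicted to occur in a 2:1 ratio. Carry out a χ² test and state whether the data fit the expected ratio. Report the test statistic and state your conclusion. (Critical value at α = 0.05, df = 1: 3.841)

The 2:1 ratio has 3 parts, so with N = 723 the expected counts are:
  creeper: 723 × 2/3 = 482
  normal-legged: 723 × 1/3 = 241
χ² = Σ (O − E)² / E
  creeper: (473 − 482)² / 482 = 0.1680
  normal-legged: (250 − 241)² / 241 = 0.3361
χ² = 0.1680 + 0.3361 = 0.5041 ≈ 0.504
Degrees of freedom = 2 − 1 = 1; critical value at α = 0.05 is 3.841.
Since 0.504 < 3.841, we fail to reject the null hypothesis — the data are consistent with the 2:1 ratio.

0.504; consistent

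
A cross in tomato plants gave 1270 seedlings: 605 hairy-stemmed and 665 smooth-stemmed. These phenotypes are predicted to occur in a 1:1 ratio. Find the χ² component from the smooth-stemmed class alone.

1.417

Under the 1:1 hypothesis (Σ ratio = 2, N = 1270):
  hairy-stemmed: 1270 × 1/2 = 635
  smooth-stemmed: 1270 × 1/2 = 635
Contribution of smooth-stemmed: (665 − 635)² / 635 = 1.4173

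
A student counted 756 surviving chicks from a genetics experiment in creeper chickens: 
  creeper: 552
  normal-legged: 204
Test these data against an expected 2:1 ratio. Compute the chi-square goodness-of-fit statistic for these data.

13.714

Expected counts for N = 756 under a 2:1 ratio (total parts = 3):
  creeper: 756 × 2/3 = 504
  normal-legged: 756 × 1/3 = 252
χ² = Σ (O − E)² / E
  creeper: (552 − 504)² / 504 = 4.5714
  normal-legged: (204 − 252)² / 252 = 9.1429
χ² = 4.5714 + 9.1429 = 13.7143 ≈ 13.714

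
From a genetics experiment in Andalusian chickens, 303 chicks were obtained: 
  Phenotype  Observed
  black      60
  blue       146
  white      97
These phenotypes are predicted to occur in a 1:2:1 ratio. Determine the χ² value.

9.436

The 1:2:1 ratio has 4 parts, so with N = 303 the expected counts are:
  black: 303 × 1/4 = 75.75
  blue: 303 × 2/4 = 151.5
  white: 303 × 1/4 = 75.75
χ² = Σ (O − E)² / E
  black: (60 − 75.75)² / 75.75 = 3.2748
  blue: (146 − 151.5)² / 151.5 = 0.1997
  white: (97 − 75.75)² / 75.75 = 5.9612
χ² = 3.2748 + 0.1997 + 5.9612 = 9.4357 ≈ 9.436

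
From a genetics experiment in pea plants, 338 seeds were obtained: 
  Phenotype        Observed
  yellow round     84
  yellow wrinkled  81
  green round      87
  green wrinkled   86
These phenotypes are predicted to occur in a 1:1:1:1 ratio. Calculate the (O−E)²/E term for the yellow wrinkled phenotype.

The 1:1:1:1 ratio has 4 parts, so with N = 338 the expected counts are:
  yellow round: 338 × 1/4 = 84.5
  yellow wrinkled: 338 × 1/4 = 84.5
  green round: 338 × 1/4 = 84.5
  green wrinkled: 338 × 1/4 = 84.5
Contribution of yellow wrinkled: (81 − 84.5)² / 84.5 = 0.1450

0.145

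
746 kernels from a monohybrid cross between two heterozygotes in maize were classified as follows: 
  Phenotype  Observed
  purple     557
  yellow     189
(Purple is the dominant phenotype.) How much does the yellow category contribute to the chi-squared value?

For a monohybrid cross between heterozygotes with complete dominance, the expected phenotypic ratio is 3:1.
Total ratio parts = 4. Expected numbers out of 746:
  purple: 746 × 3/4 = 559.5
  yellow: 746 × 1/4 = 186.5
Contribution of yellow: (189 − 186.5)² / 186.5 = 0.0335

0.034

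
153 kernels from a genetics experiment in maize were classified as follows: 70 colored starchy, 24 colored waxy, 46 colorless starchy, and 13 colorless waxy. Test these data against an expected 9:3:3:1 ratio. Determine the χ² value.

The 9:3:3:1 ratio has 16 parts, so with N = 153 the expected counts are:
  colored starchy: 153 × 9/16 = 86.0625
  colored waxy: 153 × 3/16 = 28.6875
  colorless starchy: 153 × 3/16 = 28.6875
  colorless waxy: 153 × 1/16 = 9.5625
χ² = Σ (O − E)² / E
  colored starchy: (70 − 86.0625)² / 86.0625 = 2.9979
  colored waxy: (24 − 28.6875)² / 28.6875 = 0.7659
  colorless starchy: (46 − 28.6875)² / 28.6875 = 10.4478
  colorless waxy: (13 − 9.5625)² / 9.5625 = 1.2357
χ² = 2.9979 + 0.7659 + 10.4478 + 1.2357 = 15.4473 ≈ 15.447

15.447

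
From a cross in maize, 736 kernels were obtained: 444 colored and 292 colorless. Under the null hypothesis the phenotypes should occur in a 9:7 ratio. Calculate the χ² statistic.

4.969

The 9:7 ratio has 16 parts, so with N = 736 the expected counts are:
  colored: 736 × 9/16 = 414
  colorless: 736 × 7/16 = 322
χ² = Σ (O − E)² / E
  colored: (444 − 414)² / 414 = 2.1739
  colorless: (292 − 322)² / 322 = 2.7950
χ² = 2.1739 + 2.7950 = 4.9689 ≈ 4.969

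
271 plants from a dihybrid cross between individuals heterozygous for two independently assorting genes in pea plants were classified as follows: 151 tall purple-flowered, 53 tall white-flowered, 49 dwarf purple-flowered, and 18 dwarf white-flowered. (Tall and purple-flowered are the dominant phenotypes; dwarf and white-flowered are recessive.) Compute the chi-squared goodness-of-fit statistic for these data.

0.239

A dihybrid F₂ with independent assortment and complete dominance at both loci gives a 9:3:3:1 phenotypic ratio.
Under the 9:3:3:1 hypothesis (Σ ratio = 16, N = 271):
  tall purple-flowered: 271 × 9/16 = 152.4375
  tall white-flowered: 271 × 3/16 = 50.8125
  dwarf purple-flowered: 271 × 3/16 = 50.8125
  dwarf white-flowered: 271 × 1/16 = 16.9375
χ² = Σ (O − E)² / E
  tall purple-flowered: (151 − 152.4375)² / 152.4375 = 0.0136
  tall white-flowered: (53 − 50.8125)² / 50.8125 = 0.0942
  dwarf purple-flowered: (49 − 50.8125)² / 50.8125 = 0.0647
  dwarf white-flowered: (18 − 16.9375)² / 16.9375 = 0.0667
χ² = 0.0136 + 0.0942 + 0.0647 + 0.0667 = 0.2392 ≈ 0.239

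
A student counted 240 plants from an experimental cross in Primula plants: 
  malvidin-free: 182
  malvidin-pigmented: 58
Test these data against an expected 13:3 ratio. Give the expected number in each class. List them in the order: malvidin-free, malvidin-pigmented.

195, 45

The 13:3 ratio has 16 parts, so with N = 240 the expected counts are:
  malvidin-free: 240 × 13/16 = 195
  malvidin-pigmented: 240 × 3/16 = 45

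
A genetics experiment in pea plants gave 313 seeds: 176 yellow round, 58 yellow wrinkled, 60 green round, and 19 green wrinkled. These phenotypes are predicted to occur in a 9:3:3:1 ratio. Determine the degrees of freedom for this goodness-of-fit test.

3

A goodness-of-fit test with 4 phenotype classes has df = 4 − 1 = 3.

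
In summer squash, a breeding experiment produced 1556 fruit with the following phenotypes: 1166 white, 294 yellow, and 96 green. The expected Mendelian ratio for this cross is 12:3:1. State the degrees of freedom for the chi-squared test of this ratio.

A goodness-of-fit test with 3 phenotype classes has df = 3 − 1 = 2.

2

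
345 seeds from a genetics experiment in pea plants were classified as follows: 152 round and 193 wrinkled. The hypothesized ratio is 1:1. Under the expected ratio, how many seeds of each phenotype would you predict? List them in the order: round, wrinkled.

172.5, 172.5

Under the 1:1 hypothesis (Σ ratio = 2, N = 345):
  round: 345 × 1/2 = 172.5
  wrinkled: 345 × 1/2 = 172.5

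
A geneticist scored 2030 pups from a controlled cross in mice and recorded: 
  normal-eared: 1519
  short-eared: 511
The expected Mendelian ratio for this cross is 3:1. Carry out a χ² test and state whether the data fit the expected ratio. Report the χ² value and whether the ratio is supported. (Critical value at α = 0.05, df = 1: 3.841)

Under the 3:1 hypothesis (Σ ratio = 4, N = 2030):
  normal-eared: 2030 × 3/4 = 1522.5
  short-eared: 2030 × 1/4 = 507.5
χ² = Σ (O − E)² / E
  normal-eared: (1519 − 1522.5)² / 1522.5 = 0.0080
  short-eared: (511 − 507.5)² / 507.5 = 0.0241
χ² = 0.0080 + 0.0241 = 0.0321 ≈ 0.032
Degrees of freedom = 2 − 1 = 1; critical value at α = 0.05 is 3.841.
Since 0.032 < 3.841, we fail to reject the null hypothesis — the data are consistent with the 3:1 ratio.

0.032; consistent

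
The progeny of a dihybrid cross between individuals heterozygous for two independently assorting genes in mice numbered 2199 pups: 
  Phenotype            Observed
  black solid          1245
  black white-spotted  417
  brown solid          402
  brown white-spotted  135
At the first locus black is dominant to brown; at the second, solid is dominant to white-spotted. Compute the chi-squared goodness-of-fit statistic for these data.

A dihybrid F₂ with independent assortment and complete dominance at both loci gives a 9:3:3:1 phenotypic ratio.
Expected counts for N = 2199 under a 9:3:3:1 ratio (total parts = 16):
  black solid: 2199 × 9/16 = 1236.9375
  black white-spotted: 2199 × 3/16 = 412.3125
  brown solid: 2199 × 3/16 = 412.3125
  brown white-spotted: 2199 × 1/16 = 137.4375
χ² = Σ (O − E)² / E
  black solid: (1245 − 1236.9375)² / 1236.9375 = 0.0526
  black white-spotted: (417 − 412.3125)² / 412.3125 = 0.0533
  brown solid: (402 − 412.3125)² / 412.3125 = 0.2579
  brown white-spotted: (135 − 137.4375)² / 137.4375 = 0.0432
χ² = 0.0526 + 0.0533 + 0.2579 + 0.0432 = 0.407

0.407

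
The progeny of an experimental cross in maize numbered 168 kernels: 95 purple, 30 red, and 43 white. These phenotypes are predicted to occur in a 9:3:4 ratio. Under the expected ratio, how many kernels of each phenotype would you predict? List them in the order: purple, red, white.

Expected counts for N = 168 under a 9:3:4 ratio (total parts = 16):
  purple: 168 × 9/16 = 94.5
  red: 168 × 3/16 = 31.5
  white: 168 × 4/16 = 42

94.5, 31.5, 42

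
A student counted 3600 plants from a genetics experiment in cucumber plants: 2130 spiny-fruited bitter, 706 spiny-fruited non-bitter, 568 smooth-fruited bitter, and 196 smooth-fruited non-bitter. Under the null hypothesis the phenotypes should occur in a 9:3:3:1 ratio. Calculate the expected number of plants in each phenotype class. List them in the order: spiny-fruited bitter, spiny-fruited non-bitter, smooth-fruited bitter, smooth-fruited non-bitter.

2025, 675, 675, 225

Expected counts for N = 3600 under a 9:3:3:1 ratio (total parts = 16):
  spiny-fruited bitter: 3600 × 9/16 = 2025
  spiny-fruited non-bitter: 3600 × 3/16 = 675
  smooth-fruited bitter: 3600 × 3/16 = 675
  smooth-fruited non-bitter: 3600 × 1/16 = 225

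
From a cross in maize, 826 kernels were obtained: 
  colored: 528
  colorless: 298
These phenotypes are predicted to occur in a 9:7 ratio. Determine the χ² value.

19.759

Expected counts for N = 826 under a 9:7 ratio (total parts = 16):
  colored: 826 × 9/16 = 464.625
  colorless: 826 × 7/16 = 361.375
χ² = Σ (O − E)² / E
  colored: (528 − 464.625)² / 464.625 = 8.6444
  colorless: (298 − 361.375)² / 361.375 = 11.1142
χ² = 8.6444 + 11.1142 = 19.7586 ≈ 19.759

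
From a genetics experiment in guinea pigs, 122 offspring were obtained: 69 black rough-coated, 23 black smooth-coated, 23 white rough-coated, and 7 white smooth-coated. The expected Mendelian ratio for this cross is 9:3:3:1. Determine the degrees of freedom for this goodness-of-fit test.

3

A goodness-of-fit test with 4 phenotype classes has df = 4 − 1 = 3.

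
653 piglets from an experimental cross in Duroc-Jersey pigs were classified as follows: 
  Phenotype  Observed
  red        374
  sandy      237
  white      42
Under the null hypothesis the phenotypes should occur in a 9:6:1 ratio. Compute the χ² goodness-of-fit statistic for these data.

Under the 9:6:1 hypothesis (Σ ratio = 16, N = 653):
  red: 653 × 9/16 = 367.3125
  sandy: 653 × 6/16 = 244.875
  white: 653 × 1/16 = 40.8125
χ² = Σ (O − E)² / E
  red: (374 − 367.3125)² / 367.3125 = 0.1218
  sandy: (237 − 244.875)² / 244.875 = 0.2533
  white: (42 − 40.8125)² / 40.8125 = 0.0346
χ² = 0.1218 + 0.2533 + 0.0346 = 0.4097 ≈ 0.410

0.410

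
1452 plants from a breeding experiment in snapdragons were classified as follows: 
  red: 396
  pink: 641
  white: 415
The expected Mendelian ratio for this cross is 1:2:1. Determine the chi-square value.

20.401

The 1:2:1 ratio has 4 parts, so with N = 1452 the expected counts are:
  red: 1452 × 1/4 = 363
  pink: 1452 × 2/4 = 726
  white: 1452 × 1/4 = 363
χ² = Σ (O − E)² / E
  red: (396 − 363)² / 363 = 3.0000
  pink: (641 − 726)² / 726 = 9.9518
  white: (415 − 363)² / 363 = 7.4490
χ² = 3.0000 + 9.9518 + 7.4490 = 20.4008 ≈ 20.401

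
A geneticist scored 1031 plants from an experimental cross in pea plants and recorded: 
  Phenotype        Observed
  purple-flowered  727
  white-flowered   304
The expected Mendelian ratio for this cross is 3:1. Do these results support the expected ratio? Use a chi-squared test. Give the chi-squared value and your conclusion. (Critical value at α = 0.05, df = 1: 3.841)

11.065; not consistent

Total ratio parts = 4. Expected numbers out of 1031:
  purple-flowered: 1031 × 3/4 = 773.25
  white-flowered: 1031 × 1/4 = 257.75
χ² = Σ (O − E)² / E
  purple-flowered: (727 − 773.25)² / 773.25 = 2.7663
  white-flowered: (304 − 257.75)² / 257.75 = 8.2990
χ² = 2.7663 + 8.2990 = 11.0653 ≈ 11.065
Degrees of freedom = 2 − 1 = 1; critical value at α = 0.05 is 3.841.
Since 11.065 > 3.841, we reject the null hypothesis — the data do not fit the 3:1 ratio.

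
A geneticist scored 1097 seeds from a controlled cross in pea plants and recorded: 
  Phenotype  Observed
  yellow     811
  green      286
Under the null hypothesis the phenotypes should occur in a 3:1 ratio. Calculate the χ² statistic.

Under the 3:1 hypothesis (Σ ratio = 4, N = 1097):
  yellow: 1097 × 3/4 = 822.75
  green: 1097 × 1/4 = 274.25
χ² = Σ (O − E)² / E
  yellow: (811 − 822.75)² / 822.75 = 0.1678
  green: (286 − 274.25)² / 274.25 = 0.5034
χ² = 0.1678 + 0.5034 = 0.6712 ≈ 0.671

0.671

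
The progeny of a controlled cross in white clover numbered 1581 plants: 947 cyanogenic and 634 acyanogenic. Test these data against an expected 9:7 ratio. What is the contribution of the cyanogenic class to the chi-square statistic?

3.742

The 9:7 ratio has 16 parts, so with N = 1581 the expected counts are:
  cyanogenic: 1581 × 9/16 = 889.3125
  acyanogenic: 1581 × 7/16 = 691.6875
Contribution of cyanogenic: (947 − 889.3125)² / 889.3125 = 3.7420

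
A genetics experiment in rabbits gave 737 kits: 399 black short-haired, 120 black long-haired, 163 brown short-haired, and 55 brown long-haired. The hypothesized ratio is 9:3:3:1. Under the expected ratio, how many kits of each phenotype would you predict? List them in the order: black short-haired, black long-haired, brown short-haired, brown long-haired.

414.5625, 138.1875, 138.1875, 46.0625

Total ratio parts = 16. Expected numbers out of 737:
  black short-haired: 737 × 9/16 = 414.5625
  black long-haired: 737 × 3/16 = 138.1875
  brown short-haired: 737 × 3/16 = 138.1875
  brown long-haired: 737 × 1/16 = 46.0625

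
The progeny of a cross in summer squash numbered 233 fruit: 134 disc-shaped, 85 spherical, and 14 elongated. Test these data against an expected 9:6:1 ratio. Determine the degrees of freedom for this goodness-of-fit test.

A goodness-of-fit test with 3 phenotype classes has df = 3 − 1 = 2.

2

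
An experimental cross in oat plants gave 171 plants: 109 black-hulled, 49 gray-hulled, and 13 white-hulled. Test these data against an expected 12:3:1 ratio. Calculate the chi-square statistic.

12.337

Expected counts for N = 171 under a 12:3:1 ratio (total parts = 16):
  black-hulled: 171 × 12/16 = 128.25
  gray-hulled: 171 × 3/16 = 32.0625
  white-hulled: 171 × 1/16 = 10.6875
χ² = Σ (O − E)² / E
  black-hulled: (109 − 128.25)² / 128.25 = 2.8894
  gray-hulled: (49 − 32.0625)² / 32.0625 = 8.9475
  white-hulled: (13 − 10.6875)² / 10.6875 = 0.5004
χ² = 2.8894 + 8.9475 + 0.5004 = 12.3373 ≈ 12.337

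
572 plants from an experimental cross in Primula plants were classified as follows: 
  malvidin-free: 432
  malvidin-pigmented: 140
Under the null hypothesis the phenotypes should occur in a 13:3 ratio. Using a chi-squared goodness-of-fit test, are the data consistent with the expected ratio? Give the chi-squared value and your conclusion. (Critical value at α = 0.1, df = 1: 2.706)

12.308; not consistent

Total ratio parts = 16. Expected numbers out of 572:
  malvidin-free: 572 × 13/16 = 464.75
  malvidin-pigmented: 572 × 3/16 = 107.25
χ² = Σ (O − E)² / E
  malvidin-free: (432 − 464.75)² / 464.75 = 2.3078
  malvidin-pigmented: (140 − 107.25)² / 107.25 = 10.0006
χ² = 2.3078 + 10.0006 = 12.3084 ≈ 12.308
Degrees of freedom = 2 − 1 = 1; critical value at α = 0.1 is 2.706.
Since 12.308 > 2.706, we reject the null hypothesis — the data do not fit the 13:3 ratio.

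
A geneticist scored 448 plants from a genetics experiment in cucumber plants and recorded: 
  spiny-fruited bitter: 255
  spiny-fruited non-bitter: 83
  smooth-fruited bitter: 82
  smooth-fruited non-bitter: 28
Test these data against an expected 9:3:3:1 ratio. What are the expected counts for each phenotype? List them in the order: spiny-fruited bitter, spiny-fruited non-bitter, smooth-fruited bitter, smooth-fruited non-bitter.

Total ratio parts = 16. Expected numbers out of 448:
  spiny-fruited bitter: 448 × 9/16 = 252
  spiny-fruited non-bitter: 448 × 3/16 = 84
  smooth-fruited bitter: 448 × 3/16 = 84
  smooth-fruited non-bitter: 448 × 1/16 = 28

252, 84, 84, 28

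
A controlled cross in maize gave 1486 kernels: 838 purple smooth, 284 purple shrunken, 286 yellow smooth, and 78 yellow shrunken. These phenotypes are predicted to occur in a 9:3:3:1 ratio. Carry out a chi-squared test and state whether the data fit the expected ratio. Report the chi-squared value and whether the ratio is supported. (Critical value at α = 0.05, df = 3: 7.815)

2.687; consistent

Expected counts for N = 1486 under a 9:3:3:1 ratio (total parts = 16):
  purple smooth: 1486 × 9/16 = 835.875
  purple shrunken: 1486 × 3/16 = 278.625
  yellow smooth: 1486 × 3/16 = 278.625
  yellow shrunken: 1486 × 1/16 = 92.875
χ² = Σ (O − E)² / E
  purple smooth: (838 − 835.875)² / 835.875 = 0.0054
  purple shrunken: (284 − 278.625)² / 278.625 = 0.1037
  yellow smooth: (286 − 278.625)² / 278.625 = 0.1952
  yellow shrunken: (78 − 92.875)² / 92.875 = 2.3824
χ² = 0.0054 + 0.1037 + 0.1952 + 2.3824 = 2.6867 ≈ 2.687
Degrees of freedom = 4 − 1 = 3; critical value at α = 0.05 is 7.815.
Since 2.687 < 7.815, we fail to reject the null hypothesis — the data are consistent with the 9:3:3:1 ratio.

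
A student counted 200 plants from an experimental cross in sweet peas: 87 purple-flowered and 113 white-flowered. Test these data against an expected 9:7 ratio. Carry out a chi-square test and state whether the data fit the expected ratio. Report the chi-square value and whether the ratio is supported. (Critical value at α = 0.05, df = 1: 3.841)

13.211; not consistent

Expected counts for N = 200 under a 9:7 ratio (total parts = 16):
  purple-flowered: 200 × 9/16 = 112.5
  white-flowered: 200 × 7/16 = 87.5
χ² = Σ (O − E)² / E
  purple-flowered: (87 − 112.5)² / 112.5 = 5.7800
  white-flowered: (113 − 87.5)² / 87.5 = 7.4314
χ² = 5.7800 + 7.4314 = 13.2114 ≈ 13.211
Degrees of freedom = 2 − 1 = 1; critical value at α = 0.05 is 3.841.
Since 13.211 > 3.841, we reject the null hypothesis — the data do not fit the 9:7 ratio.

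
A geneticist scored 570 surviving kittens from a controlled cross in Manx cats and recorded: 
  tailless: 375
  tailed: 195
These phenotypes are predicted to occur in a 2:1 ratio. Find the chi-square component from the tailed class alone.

0.132

Total ratio parts = 3. Expected numbers out of 570:
  tailless: 570 × 2/3 = 380
  tailed: 570 × 1/3 = 190
Contribution of tailed: (195 − 190)² / 190 = 0.1316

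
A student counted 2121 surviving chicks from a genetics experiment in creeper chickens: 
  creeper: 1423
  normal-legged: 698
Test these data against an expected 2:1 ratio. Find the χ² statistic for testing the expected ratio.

0.172

Expected counts for N = 2121 under a 2:1 ratio (total parts = 3):
  creeper: 2121 × 2/3 = 1414
  normal-legged: 2121 × 1/3 = 707
χ² = Σ (O − E)² / E
  creeper: (1423 − 1414)² / 1414 = 0.0573
  normal-legged: (698 − 707)² / 707 = 0.1146
χ² = 0.0573 + 0.1146 = 0.1719 ≈ 0.172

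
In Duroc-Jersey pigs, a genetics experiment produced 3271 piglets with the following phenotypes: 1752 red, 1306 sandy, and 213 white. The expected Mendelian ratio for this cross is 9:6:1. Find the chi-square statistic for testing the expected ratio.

9.698

Total ratio parts = 16. Expected numbers out of 3271:
  red: 3271 × 9/16 = 1839.9375
  sandy: 3271 × 6/16 = 1226.625
  white: 3271 × 1/16 = 204.4375
χ² = Σ (O − E)² / E
  red: (1752 − 1839.9375)² / 1839.9375 = 4.2029
  sandy: (1306 − 1226.625)² / 1226.625 = 5.1364
  white: (213 − 204.4375)² / 204.4375 = 0.3586
χ² = 4.2029 + 5.1364 + 0.3586 = 9.6979 ≈ 9.698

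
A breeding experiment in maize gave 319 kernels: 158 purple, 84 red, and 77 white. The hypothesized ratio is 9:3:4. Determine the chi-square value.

The 9:3:4 ratio has 16 parts, so with N = 319 the expected counts are:
  purple: 319 × 9/16 = 179.4375
  red: 319 × 3/16 = 59.8125
  white: 319 × 4/16 = 79.75
χ² = Σ (O − E)² / E
  purple: (158 − 179.4375)² / 179.4375 = 2.5612
  red: (84 − 59.8125)² / 59.8125 = 9.7812
  white: (77 − 79.75)² / 79.75 = 0.0948
χ² = 2.5612 + 9.7812 + 0.0948 = 12.4372 ≈ 12.437

12.437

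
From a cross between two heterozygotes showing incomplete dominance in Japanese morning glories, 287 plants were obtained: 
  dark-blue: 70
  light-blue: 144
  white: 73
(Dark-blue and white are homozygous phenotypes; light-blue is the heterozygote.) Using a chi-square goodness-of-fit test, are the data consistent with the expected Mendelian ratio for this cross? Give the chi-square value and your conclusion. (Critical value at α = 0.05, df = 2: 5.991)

0.066; consistent

With incomplete dominance, a heterozygote × heterozygote cross gives a 1:2:1 phenotypic ratio.
The 1:2:1 ratio has 4 parts, so with N = 287 the expected counts are:
  dark-blue: 287 × 1/4 = 71.75
  light-blue: 287 × 2/4 = 143.5
  white: 287 × 1/4 = 71.75
χ² = Σ (O − E)² / E
  dark-blue: (70 − 71.75)² / 71.75 = 0.0427
  light-blue: (144 − 143.5)² / 143.5 = 0.0017
  white: (73 − 71.75)² / 71.75 = 0.0218
χ² = 0.0427 + 0.0017 + 0.0218 = 0.0662 ≈ 0.066
Degrees of freedom = 3 − 1 = 2; critical value at α = 0.05 is 5.991.
Since 0.066 < 5.991, we fail to reject the null hypothesis — the data are consistent with the 1:2:1 ratio.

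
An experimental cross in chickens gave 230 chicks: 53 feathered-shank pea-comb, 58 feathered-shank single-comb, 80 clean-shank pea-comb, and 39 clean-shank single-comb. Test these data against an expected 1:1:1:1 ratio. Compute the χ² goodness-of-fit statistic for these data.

Expected counts for N = 230 under a 1:1:1:1 ratio (total parts = 4):
  feathered-shank pea-comb: 230 × 1/4 = 57.5
  feathered-shank single-comb: 230 × 1/4 = 57.5
  clean-shank pea-comb: 230 × 1/4 = 57.5
  clean-shank single-comb: 230 × 1/4 = 57.5
χ² = Σ (O − E)² / E
  feathered-shank pea-comb: (53 − 57.5)² / 57.5 = 0.3522
  feathered-shank single-comb: (58 − 57.5)² / 57.5 = 0.0043
  clean-shank pea-comb: (80 − 57.5)² / 57.5 = 8.8043
  clean-shank single-comb: (39 − 57.5)² / 57.5 = 5.9522
χ² = 0.3522 + 0.0043 + 8.8043 + 5.9522 = 15.113

15.113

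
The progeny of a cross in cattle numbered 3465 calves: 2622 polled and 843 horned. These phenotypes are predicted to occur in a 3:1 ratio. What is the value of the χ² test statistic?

The 3:1 ratio has 4 parts, so with N = 3465 the expected counts are:
  polled: 3465 × 3/4 = 2598.75
  horned: 3465 × 1/4 = 866.25
χ² = Σ (O − E)² / E
  polled: (2622 − 2598.75)² / 2598.75 = 0.2080
  horned: (843 − 866.25)² / 866.25 = 0.6240
χ² = 0.2080 + 0.6240 = 0.832

0.832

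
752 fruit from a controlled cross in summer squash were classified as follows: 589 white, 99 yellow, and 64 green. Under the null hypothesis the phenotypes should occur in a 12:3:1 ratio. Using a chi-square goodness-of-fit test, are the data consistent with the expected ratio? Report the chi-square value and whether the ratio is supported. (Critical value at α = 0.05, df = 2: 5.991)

The 12:3:1 ratio has 16 parts, so with N = 752 the expected counts are:
  white: 752 × 12/16 = 564
  yellow: 752 × 3/16 = 141
  green: 752 × 1/16 = 47
χ² = Σ (O − E)² / E
  white: (589 − 564)² / 564 = 1.1082
  yellow: (99 − 141)² / 141 = 12.5106
  green: (64 − 47)² / 47 = 6.1489
χ² = 1.1082 + 12.5106 + 6.1489 = 19.7677 ≈ 19.768
Degrees of freedom = 3 − 1 = 2; critical value at α = 0.05 is 5.991.
Since 19.768 > 5.991, we reject the null hypothesis — the data do not fit the 12:3:1 ratio.

19.768; not consistent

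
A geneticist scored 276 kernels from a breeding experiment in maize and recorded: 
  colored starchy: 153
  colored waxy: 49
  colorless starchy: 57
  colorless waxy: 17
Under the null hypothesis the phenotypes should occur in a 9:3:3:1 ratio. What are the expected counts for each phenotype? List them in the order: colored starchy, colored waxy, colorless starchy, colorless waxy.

Total ratio parts = 16. Expected numbers out of 276:
  colored starchy: 276 × 9/16 = 155.25
  colored waxy: 276 × 3/16 = 51.75
  colorless starchy: 276 × 3/16 = 51.75
  colorless waxy: 276 × 1/16 = 17.25

155.25, 51.75, 51.75, 17.25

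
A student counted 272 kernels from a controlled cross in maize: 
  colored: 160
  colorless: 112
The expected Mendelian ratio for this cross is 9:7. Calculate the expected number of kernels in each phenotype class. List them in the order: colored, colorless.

Under the 9:7 hypothesis (Σ ratio = 16, N = 272):
  colored: 272 × 9/16 = 153
  colorless: 272 × 7/16 = 119

153, 119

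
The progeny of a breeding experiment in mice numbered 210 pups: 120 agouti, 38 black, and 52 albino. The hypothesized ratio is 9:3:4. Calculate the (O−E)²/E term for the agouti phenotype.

Under the 9:3:4 hypothesis (Σ ratio = 16, N = 210):
  agouti: 210 × 9/16 = 118.125
  black: 210 × 3/16 = 39.375
  albino: 210 × 4/16 = 52.5
Contribution of agouti: (120 − 118.125)² / 118.125 = 0.0298

0.030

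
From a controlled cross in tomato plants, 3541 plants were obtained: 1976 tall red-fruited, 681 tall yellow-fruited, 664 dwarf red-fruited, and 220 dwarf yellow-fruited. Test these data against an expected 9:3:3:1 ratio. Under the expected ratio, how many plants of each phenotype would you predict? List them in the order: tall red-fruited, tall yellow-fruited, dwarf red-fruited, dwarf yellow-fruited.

1991.8125, 663.9375, 663.9375, 221.3125

Expected counts for N = 3541 under a 9:3:3:1 ratio (total parts = 16):
  tall red-fruited: 3541 × 9/16 = 1991.8125
  tall yellow-fruited: 3541 × 3/16 = 663.9375
  dwarf red-fruited: 3541 × 3/16 = 663.9375
  dwarf yellow-fruited: 3541 × 1/16 = 221.3125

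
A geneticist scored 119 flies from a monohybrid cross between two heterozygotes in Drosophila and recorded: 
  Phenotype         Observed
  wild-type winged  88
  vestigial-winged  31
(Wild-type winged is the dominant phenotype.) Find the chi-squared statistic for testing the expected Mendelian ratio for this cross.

For a monohybrid cross between heterozygotes with complete dominance, the expected phenotypic ratio is 3:1.
The 3:1 ratio has 4 parts, so with N = 119 the expected counts are:
  wild-type winged: 119 × 3/4 = 89.25
  vestigial-winged: 119 × 1/4 = 29.75
χ² = Σ (O − E)² / E
  wild-type winged: (88 − 89.25)² / 89.25 = 0.0175
  vestigial-winged: (31 − 29.75)² / 29.75 = 0.0525
χ² = 0.0175 + 0.0525 = 0.070

0.070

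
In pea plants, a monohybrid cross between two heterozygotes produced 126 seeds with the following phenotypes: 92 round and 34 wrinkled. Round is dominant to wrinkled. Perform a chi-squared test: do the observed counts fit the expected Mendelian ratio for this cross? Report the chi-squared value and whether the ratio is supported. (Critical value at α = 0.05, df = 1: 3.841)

0.265; consistent

For a monohybrid cross between heterozygotes with complete dominance, the expected phenotypic ratio is 3:1.
Under the 3:1 hypothesis (Σ ratio = 4, N = 126):
  round: 126 × 3/4 = 94.5
  wrinkled: 126 × 1/4 = 31.5
χ² = Σ (O − E)² / E
  round: (92 − 94.5)² / 94.5 = 0.0661
  wrinkled: (34 − 31.5)² / 31.5 = 0.1984
χ² = 0.0661 + 0.1984 = 0.2645 ≈ 0.265
Degrees of freedom = 2 − 1 = 1; critical value at α = 0.05 is 3.841.
Since 0.265 < 3.841, we fail to reject the null hypothesis — the data are consistent with the 3:1 ratio.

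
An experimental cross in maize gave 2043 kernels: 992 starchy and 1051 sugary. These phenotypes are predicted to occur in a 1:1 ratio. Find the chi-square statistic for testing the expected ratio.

Total ratio parts = 2. Expected numbers out of 2043:
  starchy: 2043 × 1/2 = 1021.5
  sugary: 2043 × 1/2 = 1021.5
χ² = Σ (O − E)² / E
  starchy: (992 − 1021.5)² / 1021.5 = 0.8519
  sugary: (1051 − 1021.5)² / 1021.5 = 0.8519
χ² = 0.8519 + 0.8519 = 1.7038 ≈ 1.704

1.704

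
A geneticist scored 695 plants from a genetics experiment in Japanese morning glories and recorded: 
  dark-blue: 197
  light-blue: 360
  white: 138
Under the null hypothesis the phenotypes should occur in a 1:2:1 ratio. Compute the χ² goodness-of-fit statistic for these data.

Total ratio parts = 4. Expected numbers out of 695:
  dark-blue: 695 × 1/4 = 173.75
  light-blue: 695 × 2/4 = 347.5
  white: 695 × 1/4 = 173.75
χ² = Σ (O − E)² / E
  dark-blue: (197 − 173.75)² / 173.75 = 3.1112
  light-blue: (360 − 347.5)² / 347.5 = 0.4496
  white: (138 − 173.75)² / 173.75 = 7.3558
χ² = 3.1112 + 0.4496 + 7.3558 = 10.9166 ≈ 10.917

10.917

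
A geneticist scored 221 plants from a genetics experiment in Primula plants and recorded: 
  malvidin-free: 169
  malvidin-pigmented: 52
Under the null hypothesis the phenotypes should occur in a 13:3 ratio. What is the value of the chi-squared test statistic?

The 13:3 ratio has 16 parts, so with N = 221 the expected counts are:
  malvidin-free: 221 × 13/16 = 179.5625
  malvidin-pigmented: 221 × 3/16 = 41.4375
χ² = Σ (O − E)² / E
  malvidin-free: (169 − 179.5625)² / 179.5625 = 0.6213
  malvidin-pigmented: (52 − 41.4375)² / 41.4375 = 2.6924
χ² = 0.6213 + 2.6924 = 3.3137 ≈ 3.314

3.314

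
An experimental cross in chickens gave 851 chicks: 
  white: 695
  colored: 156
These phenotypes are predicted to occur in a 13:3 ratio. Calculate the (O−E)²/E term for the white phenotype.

The 13:3 ratio has 16 parts, so with N = 851 the expected counts are:
  white: 851 × 13/16 = 691.4375
  colored: 851 × 3/16 = 159.5625
Contribution of white: (695 − 691.4375)² / 691.4375 = 0.0184

0.018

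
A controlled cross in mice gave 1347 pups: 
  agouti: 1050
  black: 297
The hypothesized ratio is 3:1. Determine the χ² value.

Total ratio parts = 4. Expected numbers out of 1347:
  agouti: 1347 × 3/4 = 1010.25
  black: 1347 × 1/4 = 336.75
χ² = Σ (O − E)² / E
  agouti: (1050 − 1010.25)² / 1010.25 = 1.5640
  black: (297 − 336.75)² / 336.75 = 4.6921
χ² = 1.5640 + 4.6921 = 6.2561 ≈ 6.256

6.256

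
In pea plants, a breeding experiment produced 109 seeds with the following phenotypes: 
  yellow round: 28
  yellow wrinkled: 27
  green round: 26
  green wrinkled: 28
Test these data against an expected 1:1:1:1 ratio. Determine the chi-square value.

0.101

Under the 1:1:1:1 hypothesis (Σ ratio = 4, N = 109):
  yellow round: 109 × 1/4 = 27.25
  yellow wrinkled: 109 × 1/4 = 27.25
  green round: 109 × 1/4 = 27.25
  green wrinkled: 109 × 1/4 = 27.25
χ² = Σ (O − E)² / E
  yellow round: (28 − 27.25)² / 27.25 = 0.0206
  yellow wrinkled: (27 − 27.25)² / 27.25 = 0.0023
  green round: (26 − 27.25)² / 27.25 = 0.0573
  green wrinkled: (28 − 27.25)² / 27.25 = 0.0206
χ² = 0.0206 + 0.0023 + 0.0573 + 0.0206 = 0.1008 ≈ 0.101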